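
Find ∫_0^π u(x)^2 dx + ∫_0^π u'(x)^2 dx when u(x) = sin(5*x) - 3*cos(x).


||u||_{H^1(0,π)}^2 = 22*π

u'(x) = 3*sin(x) + 5*cos(5*x).
Expand u² and (u')² and integrate term by term on (0, π), using: for integers n ≥ 1, ∫_0^π sin²(nx) dx = ∫_0^π cos²(nx) dx = π/2; for n ≠ n', ∫_0^π sin(nx)sin(n'x) dx = ∫_0^π cos(nx)cos(n'x) dx = 0; and by product-to-sum, ∫_0^π sin(nx)cos(n'x) dx = ½∫_0^π [sin((n+n')x) + sin((n−n')x)] dx, which is 0 when n+n' is even and 2n/(n²−n'²) when n+n' is odd (it need not vanish on (0, π)).
  u² squared terms: (-3)²·∫cos(x)² dx = 9·π/2 = 9*π/2;  (1)²·∫sin(5x)² dx = 1·π/2 = π/2.
  u² cross terms: 2·(-3)·(1)·∫cos(x)·sin(5x) dx = -6·(0) = 0.
  So ∫_0^π u² dx = 9*π/2 + π/2 + 0 = 5*π.
  (u')² squared terms: (3)²·∫sin(x)² dx = 9·π/2 = 9*π/2;  (5)²·∫cos(5x)² dx = 25·π/2 = 25*π/2.
  (u')² cross terms: 2·(3)·(5)·∫sin(x)·cos(5x) dx = 30·(0) = 0.
  So ∫_0^π (u')² dx = 9*π/2 + 25*π/2 + 0 = 17*π.
||u||_{H^1}^2 = (5*π) + (17*π) = 22*π.


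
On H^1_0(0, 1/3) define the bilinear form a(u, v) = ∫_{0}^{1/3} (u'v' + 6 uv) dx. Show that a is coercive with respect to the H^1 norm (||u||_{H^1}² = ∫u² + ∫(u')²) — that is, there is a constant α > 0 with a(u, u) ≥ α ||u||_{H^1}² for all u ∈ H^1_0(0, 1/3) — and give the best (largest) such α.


α = 1

Coercivity of a(·,·) on H^1_0(0, 1/3) means a(u, u) ≥ α ||u||_{H^1}² for every u ∈ H^1_0.
The interval has length L = 1/3, and Poincaré/coercivity depend only on L. Here a(u, u) = ∫(u')² + (6)·∫u².
Here c = 6 ≥ 1, so a(u,u) = ∫(u')² + c∫u² ≥ ∫(u')² + ∫u² = ||u||_{H^1}², i.e. α = 1 works. No larger α is possible: a(u,u) ≥ α||u||_{H^1}² means (1−α)∫(u')² ≥ (α−c)∫u², and for the modes u_n = sin(nπ(x−x₀)/L) (x₀ the left endpoint) one has ∫u_n²/∫(u_n')² = (L/(nπ))² → 0, so a(u_n,u_n)/||u_n||_{H^1}² → 1. Hence the optimal constant is α = 1.
Therefore α = 1.


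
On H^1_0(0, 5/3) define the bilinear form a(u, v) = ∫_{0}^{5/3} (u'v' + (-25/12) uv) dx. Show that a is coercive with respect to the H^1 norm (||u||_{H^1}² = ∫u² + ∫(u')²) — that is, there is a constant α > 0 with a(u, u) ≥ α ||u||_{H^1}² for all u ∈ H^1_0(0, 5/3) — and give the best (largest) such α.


α = (-625 + 108*π^2)/(12*(25 + 9*π^2))

Coercivity of a(·,·) on H^1_0(0, 5/3) means a(u, u) ≥ α ||u||_{H^1}² for every u ∈ H^1_0.
The interval has length L = 5/3, and Poincaré/coercivity depend only on L. Here a(u, u) = ∫(u')² + (-25/12)·∫u².
Here c = -25/12 < 0 with |c| < (π/L)² = 9*π^2/25, so coercivity still holds. The condition a(u,u) ≥ α||u||_{H^1}² reads (1−α)∫(u')² ≥ (α−c)∫u². Any admissible α is ≤ 1 (rapidly oscillating u have ∫u²/∫(u')² → 0), and α = 1 would force 0 ≥ (1−c)∫u², impossible since c < 1; so 1−α > 0. By the sharp Poincaré inequality on H^1_0 of an interval of length L, ∫(u')² ≥ (π/L)²∫u² with equality for the first sine mode sin(π(x−x₀)/L) (x₀ the left endpoint), so the inequality holds for all u iff (1−α)(π/L)² ≥ α − c, i.e. α ≤ ((π/L)² + c)/((π/L)² + 1) = (1 + c(L/π)²)/(1 + (L/π)²). (Direct route, valid since c ≤ 0: Poincaré gives c∫u² ≥ c(L/π)²∫(u')², so a(u,u) ≥ (1 + c(L/π)²)∫(u')², while ||u||_{H^1}² ≤ (1 + (L/π)²)∫(u')²; dividing yields the same α.) With (π/L)² = 9*π^2/25 and c = -25/12, the largest admissible constant is α = ((π/L)² + c)/((π/L)² + 1).
Simplifying, α = (-625 + 108*π^2)/(12*(25 + 9*π^2)).


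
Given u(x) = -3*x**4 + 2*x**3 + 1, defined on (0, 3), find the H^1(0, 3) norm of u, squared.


||u||_{H^1}^2 = 561777/14

The H^1 norm (squared) on an interval (0, L) is
  ||u||_{H^1}^2 = ∫_0^L u(x)^2 dx + ∫_0^L u'(x)^2 dx.
Compute u'(x) = -12*x**3 + 6*x**2.
Then u(x)^2 = 9*x**8 - 12*x**7 + 4*x**6 - 6*x**4 + 4*x**3 + 1 and u'(x)^2 = 144*x**6 - 144*x**5 + 36*x**4.
Integrate each monomial from 0 to 3 using ∫_0^3 c·x^n dx = c·3^(n+1)/(n+1):
  ∫_0^3 u(x)^2 dx = ∫_0^3 (9*x^8 - 12*x^7 + 4*x^6 - 6*x^4 + 4*x^3 + 1) dx. Term by term:
    ∫_0^3 9*x^8 dx = 19683;  ∫_0^3 -12*x^7 dx = -19683/2;  ∫_0^3 4*x^6 dx = 8748/7;
    ∫_0^3 -6*x^4 dx = -1458/5;  ∫_0^3 4*x^3 dx = 81;  ∫_0^3 1 dx = 3.
  Sum: 19683 − 19683/2 + 8748/7 − 1458/5 + 81 + 3 = 761853/70.
  ∫_0^3 u'(x)^2 dx = ∫_0^3 (144*x^6 - 144*x^5 + 36*x^4) dx. Term by term:
    ∫_0^3 144*x^6 dx = 314928/7;  ∫_0^3 -144*x^5 dx = -17496;  ∫_0^3 36*x^4 dx = 8748/5.
  Sum: 314928/7 − 17496 + 8748/5 = 1023516/35.
Adding: ||u||_{H^1}^2 = 761853/70 + 1023516/35 = 561777/14.


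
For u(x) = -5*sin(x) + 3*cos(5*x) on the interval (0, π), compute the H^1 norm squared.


||u||_{H^1(0,π)}^2 = 142*π

u'(x) = -15*sin(5*x) - 5*cos(x).
Expand u² and (u')² and integrate term by term on (0, π), using: for integers n ≥ 1, ∫_0^π sin²(nx) dx = ∫_0^π cos²(nx) dx = π/2; for n ≠ n', ∫_0^π sin(nx)sin(n'x) dx = ∫_0^π cos(nx)cos(n'x) dx = 0; and by product-to-sum, ∫_0^π sin(nx)cos(n'x) dx = ½∫_0^π [sin((n+n')x) + sin((n−n')x)] dx, which is 0 when n+n' is even and 2n/(n²−n'²) when n+n' is odd (it need not vanish on (0, π)).
  u² squared terms: (-5)²·∫sin(x)² dx = 25·π/2 = 25*π/2;  (3)²·∫cos(5x)² dx = 9·π/2 = 9*π/2.
  u² cross terms: 2·(-5)·(3)·∫sin(x)·cos(5x) dx = -30·(0) = 0.
  So ∫_0^π u² dx = 25*π/2 + 9*π/2 + 0 = 17*π.
  (u')² squared terms: (-15)²·∫sin(5x)² dx = 225·π/2 = 225*π/2;  (-5)²·∫cos(x)² dx = 25·π/2 = 25*π/2.
  (u')² cross terms: 2·(-15)·(-5)·∫sin(5x)·cos(x) dx = 150·(0) = 0.
  So ∫_0^π (u')² dx = 225*π/2 + 25*π/2 + 0 = 125*π.
||u||_{H^1}^2 = (17*π) + (125*π) = 142*π.


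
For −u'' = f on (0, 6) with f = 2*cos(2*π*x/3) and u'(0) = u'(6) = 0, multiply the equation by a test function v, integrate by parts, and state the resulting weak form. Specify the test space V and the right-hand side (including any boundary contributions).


V = H^1(0, 6) (no boundary constraint on v; u is determined up to an additive constant); weak form: ∫_0^6 u'v' dx = ∫_0^6 (2*cos(2*π*x/3)) v dx for all v ∈ V.

Multiply both sides by a test function v and integrate from 0 to 6:
  ∫_0^6 −u''(x) v(x) dx = ∫_0^6 f(x) v(x) dx.
Integrate the LHS by parts once:
  ∫_0^6 −u'' v dx = −[u'(x) v(x)]_0^6 + ∫_0^6 u'(x) v'(x) dx.
Thus ∫_0^6 u'(x) v'(x) dx = ∫_0^6 f(x) v(x) dx + [u'(x) v(x)]_0^6.
Choose V so that boundary terms are either known or forced to vanish.
u has homogeneous Neumann: u'(0) = u'(6) = 0. So [u' v]_0^6 = 0·v(6) − 0·v(0) = 0 for any v; take V = H^1(0, 6).
Weak formulation: find u (satisfying any essential BC) such that ∫_0^6 u'(x) v'(x) dx = ∫_0^6 f v dx for all v ∈ V (homogeneous Neumann, so boundary terms vanish).
Substituting f(x) = 2*cos(2*π*x/3), the right-hand side is ∫_0^6 (2*cos(2*π*x/3)) v dx.
Compatibility check (pure Neumann): taking v ≡ 1 ∈ V gives 0 = ∫_0^6 f dx + (0) − (0), i.e. ∫_0^6 f dx must equal u'(0) − u'(6) = 0. Indeed ∫_0^6 (2*cos(2*π*x/3)) dx = 0, so the data are compatible. The solution is then unique only up to an additive constant (fix it e.g. by requiring ∫_0^6 u dx = 0).


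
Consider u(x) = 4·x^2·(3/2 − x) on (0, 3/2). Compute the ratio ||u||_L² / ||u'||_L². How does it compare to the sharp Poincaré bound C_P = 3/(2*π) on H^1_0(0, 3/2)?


||u||_L² / ||u'||_L² = 3*sqrt(14)/28 < C_P = 3/(2*π).

u(x) = 4·x^2·(3/2 − x), so u'(x) = 12*x*(1 - x).
u(x) = 4·x^2·(3/2 − x) vanishes at x = 0 and x = 3/2, so u ∈ H^1_0(0, 3/2). Differentiate via the product rule and integrate the resulting polynomials term by term.
  ∫_0^3/2 u² dx = ∫_0^3/2 (16*x^6 - 48*x^5 + 36*x^4) dx. Term by term:
    ∫_0^3/2 16*x^6 dx = 2187/56;  ∫_0^3/2 -48*x^5 dx = -729/8;  ∫_0^3/2 36*x^4 dx = 2187/40.
  Sum: 2187/56 − 729/8 + 2187/40 = 729/280.
  ∫_0^3/2 (u')² dx = ∫_0^3/2 (144*x^4 - 288*x^3 + 144*x^2) dx. Term by term:
    ∫_0^3/2 144*x^4 dx = 2187/10;  ∫_0^3/2 -288*x^3 dx = -729/2;  ∫_0^3/2 144*x^2 dx = 162.
  Sum: 2187/10 − 729/2 + 162 = 81/5.
∫_0^3/2 u² dx = 729/280, so ||u||_L² = 27*sqrt(70)/140.
∫_0^3/2 (u')² dx = 81/5, so ||u'||_L² = 9*sqrt(5)/5.
Ratio ||u||_L² / ||u'||_L² = 3*sqrt(14)/28.
Sharp Poincaré constant on H^1_0(0, 3/2) is C_P = L/π = 3/(2*π), achieved by sin(2*π/3·x).
A polynomial bump cannot attain the sharp Poincaré constant (only the first sine eigenfunction does), so the ratio is strictly less than C_P, consistent with ||u||_L² ≤ C_P ||u'||_L².


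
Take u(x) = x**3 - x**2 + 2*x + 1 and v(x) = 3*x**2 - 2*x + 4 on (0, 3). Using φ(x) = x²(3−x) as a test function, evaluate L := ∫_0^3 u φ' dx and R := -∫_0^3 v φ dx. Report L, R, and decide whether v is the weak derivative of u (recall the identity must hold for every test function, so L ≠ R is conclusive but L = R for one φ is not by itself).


LHS = -621/10, RHS = -378/5. No, v is not the weak derivative of u.

u(x) = x**3 - x**2 + 2*x + 1, classical derivative u'(x) = 3*x**2 - 2*x + 2.
φ(x) = x²(3−x), so φ'(x) = 3*x*(2 - x).
Note φ(0) = φ(3) = 0, so the boundary term u·φ vanishes.
LHS = ∫_0^3 u(x) φ'(x) dx = ∫_0^3 (-3*x^5 + 9*x^4 - 12*x^3 + 9*x^2 + 6*x) dx. Term by term:
  ∫_0^3 -3*x^5 dx = -729/2;  ∫_0^3 9*x^4 dx = 2187/5;  ∫_0^3 -12*x^3 dx = -243;
  ∫_0^3 9*x^2 dx = 81;  ∫_0^3 6*x dx = 27.
Sum: -729/2 + 2187/5 − 243 + 81 + 27 = -621/10.
So LHS = -621/10.
∫_0^3 v(x) φ(x) dx = ∫_0^3 (-3*x^5 + 11*x^4 - 10*x^3 + 12*x^2) dx. Term by term:
  ∫_0^3 -3*x^5 dx = -729/2;  ∫_0^3 11*x^4 dx = 2673/5;  ∫_0^3 -10*x^3 dx = -405/2;
  ∫_0^3 12*x^2 dx = 108.
Sum: -729/2 + 2673/5 − 405/2 + 108 = 378/5.
So RHS = -∫_0^3 v(x) φ(x) dx = -378/5.
LHS − RHS = 27/2 ≠ 0, so the identity fails.
(For a valid weak derivative the identity must hold for EVERY test function, in particular this one. The failure shows v is NOT the weak derivative of u.)
Correct weak derivative would be u'(x) = 3*x**2 - 2*x + 2.


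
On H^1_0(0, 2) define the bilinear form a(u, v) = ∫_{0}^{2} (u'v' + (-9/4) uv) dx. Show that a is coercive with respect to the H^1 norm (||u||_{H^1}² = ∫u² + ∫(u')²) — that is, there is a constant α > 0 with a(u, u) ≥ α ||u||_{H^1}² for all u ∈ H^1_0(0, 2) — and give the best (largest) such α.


α = (-9 + π^2)/(4 + π^2)

Coercivity of a(·,·) on H^1_0(0, 2) means a(u, u) ≥ α ||u||_{H^1}² for every u ∈ H^1_0.
The interval has length L = 2, and Poincaré/coercivity depend only on L. Here a(u, u) = ∫(u')² + (-9/4)·∫u².
Here c = -9/4 < 0 with |c| < (π/L)² = π^2/4, so coercivity still holds. The condition a(u,u) ≥ α||u||_{H^1}² reads (1−α)∫(u')² ≥ (α−c)∫u². Any admissible α is ≤ 1 (rapidly oscillating u have ∫u²/∫(u')² → 0), and α = 1 would force 0 ≥ (1−c)∫u², impossible since c < 1; so 1−α > 0. By the sharp Poincaré inequality on H^1_0 of an interval of length L, ∫(u')² ≥ (π/L)²∫u² with equality for the first sine mode sin(π(x−x₀)/L) (x₀ the left endpoint), so the inequality holds for all u iff (1−α)(π/L)² ≥ α − c, i.e. α ≤ ((π/L)² + c)/((π/L)² + 1) = (1 + c(L/π)²)/(1 + (L/π)²). (Direct route, valid since c ≤ 0: Poincaré gives c∫u² ≥ c(L/π)²∫(u')², so a(u,u) ≥ (1 + c(L/π)²)∫(u')², while ||u||_{H^1}² ≤ (1 + (L/π)²)∫(u')²; dividing yields the same α.) With (π/L)² = π^2/4 and c = -9/4, the largest admissible constant is α = ((π/L)² + c)/((π/L)² + 1).
Simplifying, α = (-9 + π^2)/(4 + π^2).


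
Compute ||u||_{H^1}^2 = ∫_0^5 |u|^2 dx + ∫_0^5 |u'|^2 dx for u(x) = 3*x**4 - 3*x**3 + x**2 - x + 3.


||u||_{H^1}^2 = 196552075/84

The H^1 norm (squared) on an interval (0, L) is
  ||u||_{H^1}^2 = ∫_0^L u(x)^2 dx + ∫_0^L u'(x)^2 dx.
Compute u'(x) = 12*x**3 - 9*x**2 + 2*x - 1.
Then u(x)^2 = 9*x**8 - 18*x**7 + 15*x**6 - 12*x**5 + 25*x**4 - 20*x**3 + 7*x**2 - 6*x + 9 and u'(x)^2 = 144*x**6 - 216*x**5 + 129*x**4 - 60*x**3 + 22*x**2 - 4*x + 1.
Integrate each monomial from 0 to 5 using ∫_0^5 c·x^n dx = c·5^(n+1)/(n+1):
  ∫_0^5 u(x)^2 dx = ∫_0^5 (9*x^8 - 18*x^7 + 15*x^6 - 12*x^5 + 25*x^4 - 20*x^3 + 7*x^2 - 6*x + 9) dx. Term by term:
    ∫_0^5 9*x^8 dx = 1953125;  ∫_0^5 -18*x^7 dx = -3515625/4;  ∫_0^5 15*x^6 dx = 1171875/7;
    ∫_0^5 -12*x^5 dx = -31250;  ∫_0^5 25*x^4 dx = 15625;  ∫_0^5 -20*x^3 dx = -3125;
    ∫_0^5 7*x^2 dx = 875/3;  ∫_0^5 -6*x dx = -75;  ∫_0^5 9 dx = 45.
  Sum: 1953125 − 3515625/4 + 1171875/7 − 31250 + 15625 − 3125 + 875/3 − 75 + 45 = 102743855/84.
  ∫_0^5 u'(x)^2 dx = ∫_0^5 (144*x^6 - 216*x^5 + 129*x^4 - 60*x^3 + 22*x^2 - 4*x + 1) dx. Term by term:
    ∫_0^5 144*x^6 dx = 11250000/7;  ∫_0^5 -216*x^5 dx = -562500;  ∫_0^5 129*x^4 dx = 80625;
    ∫_0^5 -60*x^3 dx = -9375;  ∫_0^5 22*x^2 dx = 2750/3;  ∫_0^5 -4*x dx = -50;
    ∫_0^5 1 dx = 5.
  Sum: 11250000/7 − 562500 + 80625 − 9375 + 2750/3 − 50 + 5 = 23452055/21.
Adding: ||u||_{H^1}^2 = 102743855/84 + 23452055/21 = 196552075/84.


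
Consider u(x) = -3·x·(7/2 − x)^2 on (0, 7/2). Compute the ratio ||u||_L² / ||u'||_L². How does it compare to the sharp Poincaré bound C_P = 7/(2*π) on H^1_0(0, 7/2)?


||u||_L² / ||u'||_L² = sqrt(14)/4 < C_P = 7/(2*π).

u(x) = -3·x·(7/2 − x)^2, so u'(x) = -9*x^2 + 42*x - 147/4.
u(x) = -3·x·(7/2 − x)^2 vanishes at x = 0 and x = 7/2, so u ∈ H^1_0(0, 7/2). Differentiate via the product rule and integrate the resulting polynomials term by term.
  ∫_0^7/2 u² dx = ∫_0^7/2 (9*x^6 - 126*x^5 + 1323*x^4/2 - 3087*x^3/2 + 21609*x^2/16) dx. Term by term:
    ∫_0^7/2 9*x^6 dx = 1058841/128;  ∫_0^7/2 -126*x^5 dx = -2470629/64;  ∫_0^7/2 1323*x^4/2 dx = 22235661/320;
    ∫_0^7/2 -3087*x^3/2 dx = -7411887/128;  ∫_0^7/2 21609*x^2/16 dx = 2470629/128.
  Sum: 1058841/128 − 2470629/64 + 22235661/320 − 7411887/128 + 2470629/128 = 352947/640.
  ∫_0^7/2 (u')² dx = ∫_0^7/2 (81*x^4 - 756*x^3 + 4851*x^2/2 - 3087*x + 21609/16) dx. Term by term:
    ∫_0^7/2 81*x^4 dx = 1361367/160;  ∫_0^7/2 -756*x^3 dx = -453789/16;  ∫_0^7/2 4851*x^2/2 dx = 554631/16;
    ∫_0^7/2 -3087*x dx = -151263/8;  ∫_0^7/2 21609/16 dx = 151263/32.
  Sum: 1361367/160 − 453789/16 + 554631/16 − 151263/8 + 151263/32 = 50421/80.
∫_0^7/2 u² dx = 352947/640, so ||u||_L² = 343*sqrt(30)/80.
∫_0^7/2 (u')² dx = 50421/80, so ||u'||_L² = 49*sqrt(105)/20.
Ratio ||u||_L² / ||u'||_L² = sqrt(14)/4.
Sharp Poincaré constant on H^1_0(0, 7/2) is C_P = L/π = 7/(2*π), achieved by sin(2*π/7·x).
A polynomial bump cannot attain the sharp Poincaré constant (only the first sine eigenfunction does), so the ratio is strictly less than C_P, consistent with ||u||_L² ≤ C_P ||u'||_L².


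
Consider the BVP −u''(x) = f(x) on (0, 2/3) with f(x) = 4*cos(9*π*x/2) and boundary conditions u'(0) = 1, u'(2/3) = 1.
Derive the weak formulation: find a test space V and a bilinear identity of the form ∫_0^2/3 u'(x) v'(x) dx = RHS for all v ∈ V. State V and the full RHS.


V = H^1(0, 2/3) (v unrestricted at boundary; u is determined up to an additive constant); weak form: ∫_0^2/3 u'v' dx = ∫_0^2/3 (4*cos(9*π*x/2)) v dx + v(2/3) − v(0) for all v ∈ V.

Multiply both sides by a test function v and integrate from 0 to 2/3:
  ∫_0^2/3 −u''(x) v(x) dx = ∫_0^2/3 f(x) v(x) dx.
Integrate the LHS by parts once:
  ∫_0^2/3 −u'' v dx = −[u'(x) v(x)]_0^2/3 + ∫_0^2/3 u'(x) v'(x) dx.
Thus ∫_0^2/3 u'(x) v'(x) dx = ∫_0^2/3 f(x) v(x) dx + [u'(x) v(x)]_0^2/3.
Choose V so that boundary terms are either known or forced to vanish.
u has inhomogeneous Neumann u'(0) = 1, u'(2/3) = 1. [u' v]_0^2/3 = (1)·v(2/3) − (1)·v(0) = v(2/3) − v(0). Take V = H^1(0, 2/3); boundary term becomes part of RHS.
Weak formulation: find u (satisfying any essential BC) such that ∫_0^2/3 u'(x) v'(x) dx = ∫_0^2/3 f v dx + v(2/3) − v(0) for all v ∈ V (Neumann data are natural BCs: they enter the RHS as boundary terms).
Substituting f(x) = 4*cos(9*π*x/2), the right-hand side is ∫_0^2/3 (4*cos(9*π*x/2)) v dx + v(2/3) − v(0).
Compatibility check (pure Neumann): taking v ≡ 1 ∈ V gives 0 = ∫_0^2/3 f dx + (1) − (1), i.e. ∫_0^2/3 f dx must equal u'(0) − u'(2/3) = 0. Indeed ∫_0^2/3 (4*cos(9*π*x/2)) dx = 0, so the data are compatible. The solution is then unique only up to an additive constant (fix it e.g. by requiring ∫_0^2/3 u dx = 0).


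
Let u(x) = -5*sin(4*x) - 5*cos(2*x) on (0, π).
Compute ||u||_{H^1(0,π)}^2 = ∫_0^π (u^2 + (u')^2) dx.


||u||_{H^1(0,π)}^2 = 275*π

u'(x) = 10*sin(2*x) - 20*cos(4*x).
Expand u² and (u')² and integrate term by term on (0, π), using: for integers n ≥ 1, ∫_0^π sin²(nx) dx = ∫_0^π cos²(nx) dx = π/2; for n ≠ n', ∫_0^π sin(nx)sin(n'x) dx = ∫_0^π cos(nx)cos(n'x) dx = 0; and by product-to-sum, ∫_0^π sin(nx)cos(n'x) dx = ½∫_0^π [sin((n+n')x) + sin((n−n')x)] dx, which is 0 when n+n' is even and 2n/(n²−n'²) when n+n' is odd (it need not vanish on (0, π)).
  u² squared terms: (-5)²·∫cos(2x)² dx = 25·π/2 = 25*π/2;  (-5)²·∫sin(4x)² dx = 25·π/2 = 25*π/2.
  u² cross terms: 2·(-5)·(-5)·∫cos(2x)·sin(4x) dx = 50·(0) = 0.
  So ∫_0^π u² dx = 25*π/2 + 25*π/2 + 0 = 25*π.
  (u')² squared terms: (-20)²·∫cos(4x)² dx = 400·π/2 = 200*π;  (10)²·∫sin(2x)² dx = 100·π/2 = 50*π.
  (u')² cross terms: 2·(-20)·(10)·∫cos(4x)·sin(2x) dx = -400·(0) = 0.
  So ∫_0^π (u')² dx = 200*π + 50*π + 0 = 250*π.
||u||_{H^1}^2 = (25*π) + (250*π) = 275*π.


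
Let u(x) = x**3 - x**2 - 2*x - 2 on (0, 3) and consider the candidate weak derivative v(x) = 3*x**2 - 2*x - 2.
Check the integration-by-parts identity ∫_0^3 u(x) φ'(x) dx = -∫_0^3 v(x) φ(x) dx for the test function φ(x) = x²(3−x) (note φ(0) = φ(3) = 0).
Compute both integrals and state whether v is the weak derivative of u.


LHS = -351/10, RHS = -351/10. Yes, v = u' weakly.

u(x) = x**3 - x**2 - 2*x - 2, classical derivative u'(x) = 3*x**2 - 2*x - 2.
φ(x) = x²(3−x), so φ'(x) = 3*x*(2 - x).
Note φ(0) = φ(3) = 0, so the boundary term u·φ vanishes.
LHS = ∫_0^3 u(x) φ'(x) dx = ∫_0^3 (-3*x^5 + 9*x^4 - 6*x^2 - 12*x) dx. Term by term:
  ∫_0^3 -3*x^5 dx = -729/2;  ∫_0^3 9*x^4 dx = 2187/5;  ∫_0^3 -6*x^2 dx = -54;
  ∫_0^3 -12*x dx = -54.
Sum: -729/2 + 2187/5 − 54 − 54 = -351/10.
So LHS = -351/10.
∫_0^3 v(x) φ(x) dx = ∫_0^3 (-3*x^5 + 11*x^4 - 4*x^3 - 6*x^2) dx. Term by term:
  ∫_0^3 -3*x^5 dx = -729/2;  ∫_0^3 11*x^4 dx = 2673/5;  ∫_0^3 -4*x^3 dx = -81;
  ∫_0^3 -6*x^2 dx = -54.
Sum: -729/2 + 2673/5 − 81 − 54 = 351/10.
So RHS = -∫_0^3 v(x) φ(x) dx = -351/10.
LHS = RHS, so the identity holds for this test φ.
Moreover u is smooth here and v(x) = u'(x) = 3*x**2 - 2*x - 2 pointwise, so the identity holds for every test function. Hence v is the weak derivative of u.


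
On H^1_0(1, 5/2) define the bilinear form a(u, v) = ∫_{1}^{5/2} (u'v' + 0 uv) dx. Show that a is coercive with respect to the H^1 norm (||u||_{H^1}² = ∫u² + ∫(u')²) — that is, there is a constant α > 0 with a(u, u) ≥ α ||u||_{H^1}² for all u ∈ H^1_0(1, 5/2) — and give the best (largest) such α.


α = 4*π^2/(9 + 4*π^2)

Coercivity of a(·,·) on H^1_0(1, 5/2) means a(u, u) ≥ α ||u||_{H^1}² for every u ∈ H^1_0.
The interval has length L = 3/2, and Poincaré/coercivity depend only on L. Here a(u, u) = ∫(u')² + (0)·∫u².
Here c = 0, so a(u,u) = ∫(u')² alone. The condition a(u,u) ≥ α||u||_{H^1}² reads (1−α)∫(u')² ≥ (α−c)∫u². Any admissible α is ≤ 1 (rapidly oscillating u have ∫u²/∫(u')² → 0), and α = 1 would force 0 ≥ (1−c)∫u², impossible since c < 1; so 1−α > 0. By the sharp Poincaré inequality on H^1_0 of an interval of length L, ∫(u')² ≥ (π/L)²∫u² with equality for the first sine mode sin(π(x−x₀)/L) (x₀ the left endpoint), so the inequality holds for all u iff (1−α)(π/L)² ≥ α − c, i.e. α ≤ ((π/L)² + c)/((π/L)² + 1) = (1 + c(L/π)²)/(1 + (L/π)²). (Direct route, valid since c ≤ 0: Poincaré gives c∫u² ≥ c(L/π)²∫(u')², so a(u,u) ≥ (1 + c(L/π)²)∫(u')², while ||u||_{H^1}² ≤ (1 + (L/π)²)∫(u')²; dividing yields the same α.) With (π/L)² = 4*π^2/9 and c = 0, the largest admissible constant is α = ((π/L)² + c)/((π/L)² + 1).
Simplifying, α = 4*π^2/(9 + 4*π^2).


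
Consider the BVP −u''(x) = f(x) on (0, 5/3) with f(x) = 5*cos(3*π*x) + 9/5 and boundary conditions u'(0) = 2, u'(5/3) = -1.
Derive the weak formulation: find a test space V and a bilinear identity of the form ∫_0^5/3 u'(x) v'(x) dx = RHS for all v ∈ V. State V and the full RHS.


V = H^1(0, 5/3) (v unrestricted at boundary; u is determined up to an additive constant); weak form: ∫_0^5/3 u'v' dx = ∫_0^5/3 (5*cos(3*π*x) + 9/5) v dx − v(5/3) − 2·v(0) for all v ∈ V.

Multiply both sides by a test function v and integrate from 0 to 5/3:
  ∫_0^5/3 −u''(x) v(x) dx = ∫_0^5/3 f(x) v(x) dx.
Integrate the LHS by parts once:
  ∫_0^5/3 −u'' v dx = −[u'(x) v(x)]_0^5/3 + ∫_0^5/3 u'(x) v'(x) dx.
Thus ∫_0^5/3 u'(x) v'(x) dx = ∫_0^5/3 f(x) v(x) dx + [u'(x) v(x)]_0^5/3.
Choose V so that boundary terms are either known or forced to vanish.
u has inhomogeneous Neumann u'(0) = 2, u'(5/3) = -1. [u' v]_0^5/3 = (-1)·v(5/3) − (2)·v(0) = − v(5/3) − 2·v(0). Take V = H^1(0, 5/3); boundary term becomes part of RHS.
Weak formulation: find u (satisfying any essential BC) such that ∫_0^5/3 u'(x) v'(x) dx = ∫_0^5/3 f v dx − v(5/3) − 2·v(0) for all v ∈ V (Neumann data are natural BCs: they enter the RHS as boundary terms).
Substituting f(x) = 5*cos(3*π*x) + 9/5, the right-hand side is ∫_0^5/3 (5*cos(3*π*x) + 9/5) v dx − v(5/3) − 2·v(0).
Compatibility check (pure Neumann): taking v ≡ 1 ∈ V gives 0 = ∫_0^5/3 f dx + (-1) − (2), i.e. ∫_0^5/3 f dx must equal u'(0) − u'(5/3) = 3. Indeed ∫_0^5/3 (5*cos(3*π*x) + 9/5) dx = 3, so the data are compatible. The solution is then unique only up to an additive constant (fix it e.g. by requiring ∫_0^5/3 u dx = 0).


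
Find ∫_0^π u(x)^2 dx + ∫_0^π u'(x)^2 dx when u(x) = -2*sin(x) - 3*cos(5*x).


||u||_{H^1(0,π)}^2 = 121*π

u'(x) = 15*sin(5*x) - 2*cos(x).
Expand u² and (u')² and integrate term by term on (0, π), using: for integers n ≥ 1, ∫_0^π sin²(nx) dx = ∫_0^π cos²(nx) dx = π/2; for n ≠ n', ∫_0^π sin(nx)sin(n'x) dx = ∫_0^π cos(nx)cos(n'x) dx = 0; and by product-to-sum, ∫_0^π sin(nx)cos(n'x) dx = ½∫_0^π [sin((n+n')x) + sin((n−n')x)] dx, which is 0 when n+n' is even and 2n/(n²−n'²) when n+n' is odd (it need not vanish on (0, π)).
  u² squared terms: (-3)²·∫cos(5x)² dx = 9·π/2 = 9*π/2;  (-2)²·∫sin(x)² dx = 4·π/2 = 2*π.
  u² cross terms: 2·(-3)·(-2)·∫cos(5x)·sin(x) dx = 12·(0) = 0.
  So ∫_0^π u² dx = 9*π/2 + 2*π + 0 = 13*π/2.
  (u')² squared terms: (-2)²·∫cos(x)² dx = 4·π/2 = 2*π;  (15)²·∫sin(5x)² dx = 225·π/2 = 225*π/2.
  (u')² cross terms: 2·(-2)·(15)·∫cos(x)·sin(5x) dx = -60·(0) = 0.
  So ∫_0^π (u')² dx = 2*π + 225*π/2 + 0 = 229*π/2.
||u||_{H^1}^2 = (13*π/2) + (229*π/2) = 121*π.


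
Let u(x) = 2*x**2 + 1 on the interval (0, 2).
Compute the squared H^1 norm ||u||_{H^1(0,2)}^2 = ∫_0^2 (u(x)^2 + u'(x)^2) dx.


||u||_{H^1}^2 = 1214/15

The H^1 norm (squared) on an interval (0, L) is
  ||u||_{H^1}^2 = ∫_0^L u(x)^2 dx + ∫_0^L u'(x)^2 dx.
Compute u'(x) = 4*x.
Then u(x)^2 = 4*x**4 + 4*x**2 + 1 and u'(x)^2 = 16*x**2.
Integrate each monomial from 0 to 2 using ∫_0^2 c·x^n dx = c·2^(n+1)/(n+1):
  ∫_0^2 u(x)^2 dx = ∫_0^2 (4*x^4 + 4*x^2 + 1) dx. Term by term:
    ∫_0^2 4*x^4 dx = 128/5;  ∫_0^2 4*x^2 dx = 32/3;  ∫_0^2 1 dx = 2.
  Sum: 128/5 + 32/3 + 2 = 574/15.
  ∫_0^2 u'(x)^2 dx = ∫_0^2 (16*x^2) dx. Term by term:
    ∫_0^2 16*x^2 dx = 128/3.
Adding: ||u||_{H^1}^2 = 574/15 + 128/3 = 1214/15.


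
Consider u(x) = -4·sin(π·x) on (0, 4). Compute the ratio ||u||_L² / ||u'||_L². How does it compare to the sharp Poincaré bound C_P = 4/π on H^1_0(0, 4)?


||u||_L² / ||u'||_L² = 1/π < C_P = 4/π.

u(x) = -4·sin(π·x), so u'(x) = -4*π*cos(π*x).
Writing u(x) = A·sin(kπx/L) with A = -4 and k = 4, use ∫_0^L sin²(kπx/L) dx = L/2 and ∫_0^L cos²(kπx/L) dx = L/2.
u² = 16·sin²(π·x) and (u')² = 16*π^2·cos²(π·x), and each of sin², cos² integrates to L/2 = 2 over (0, 4).
∫_0^4 u² dx = 32, so ||u||_L² = 4*sqrt(2).
∫_0^4 (u')² dx = 32*π^2, so ||u'||_L² = 4*sqrt(2)*π.
Ratio ||u||_L² / ||u'||_L² = 1/π.
Sharp Poincaré constant on H^1_0(0, 4) is C_P = L/π = 4/π, achieved by sin(π/4·x).
This is the k = 4 harmonic; the ratio L/(kπ) is strictly less than C_P = L/π, consistent with the sharp inequality ||u||_L² ≤ C_P ||u'||_L².


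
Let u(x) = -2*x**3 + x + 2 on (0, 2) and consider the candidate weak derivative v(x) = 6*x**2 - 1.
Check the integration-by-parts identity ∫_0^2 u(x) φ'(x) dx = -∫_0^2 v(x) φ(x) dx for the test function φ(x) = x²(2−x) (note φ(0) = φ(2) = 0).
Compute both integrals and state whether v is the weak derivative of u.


LHS = 172/15, RHS = -172/15. No, v is not the weak derivative of u.

u(x) = -2*x**3 + x + 2, classical derivative u'(x) = 1 - 6*x**2.
φ(x) = x²(2−x), so φ'(x) = x*(4 - 3*x).
Note φ(0) = φ(2) = 0, so the boundary term u·φ vanishes.
LHS = ∫_0^2 u(x) φ'(x) dx = ∫_0^2 (6*x^5 - 8*x^4 - 3*x^3 - 2*x^2 + 8*x) dx. Term by term:
  ∫_0^2 6*x^5 dx = 64;  ∫_0^2 -8*x^4 dx = -256/5;  ∫_0^2 -3*x^3 dx = -12;
  ∫_0^2 -2*x^2 dx = -16/3;  ∫_0^2 8*x dx = 16.
Sum: 64 − 256/5 − 12 − 16/3 + 16 = 172/15.
So LHS = 172/15.
∫_0^2 v(x) φ(x) dx = ∫_0^2 (-6*x^5 + 12*x^4 + x^3 - 2*x^2) dx. Term by term:
  ∫_0^2 -6*x^5 dx = -64;  ∫_0^2 12*x^4 dx = 384/5;  ∫_0^2 x^3 dx = 4;
  ∫_0^2 -2*x^2 dx = -16/3.
Sum: -64 + 384/5 + 4 − 16/3 = 172/15.
So RHS = -∫_0^2 v(x) φ(x) dx = -172/15.
LHS − RHS = 344/15 ≠ 0, so the identity fails.
(For a valid weak derivative the identity must hold for EVERY test function, in particular this one. The failure shows v is NOT the weak derivative of u.)
Correct weak derivative would be u'(x) = 1 - 6*x**2.


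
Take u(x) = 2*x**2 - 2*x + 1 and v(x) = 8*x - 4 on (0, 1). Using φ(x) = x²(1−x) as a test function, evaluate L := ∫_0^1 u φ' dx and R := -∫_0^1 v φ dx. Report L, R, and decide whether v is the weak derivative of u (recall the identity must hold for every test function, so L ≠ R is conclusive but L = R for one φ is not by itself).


LHS = -1/30, RHS = -1/15. No, v is not the weak derivative of u.

u(x) = 2*x**2 - 2*x + 1, classical derivative u'(x) = 4*x - 2.
φ(x) = x²(1−x), so φ'(x) = x*(2 - 3*x).
Note φ(0) = φ(1) = 0, so the boundary term u·φ vanishes.
LHS = ∫_0^1 u(x) φ'(x) dx = ∫_0^1 (-6*x^4 + 10*x^3 - 7*x^2 + 2*x) dx. Term by term:
  ∫_0^1 -6*x^4 dx = -6/5;  ∫_0^1 10*x^3 dx = 5/2;  ∫_0^1 -7*x^2 dx = -7/3;
  ∫_0^1 2*x dx = 1.
Sum: -6/5 + 5/2 − 7/3 + 1 = -1/30.
So LHS = -1/30.
∫_0^1 v(x) φ(x) dx = ∫_0^1 (-8*x^4 + 12*x^3 - 4*x^2) dx. Term by term:
  ∫_0^1 -8*x^4 dx = -8/5;  ∫_0^1 12*x^3 dx = 3;  ∫_0^1 -4*x^2 dx = -4/3.
Sum: -8/5 + 3 − 4/3 = 1/15.
So RHS = -∫_0^1 v(x) φ(x) dx = -1/15.
LHS − RHS = 1/30 ≠ 0, so the identity fails.
(For a valid weak derivative the identity must hold for EVERY test function, in particular this one. The failure shows v is NOT the weak derivative of u.)
Correct weak derivative would be u'(x) = 4*x - 2.


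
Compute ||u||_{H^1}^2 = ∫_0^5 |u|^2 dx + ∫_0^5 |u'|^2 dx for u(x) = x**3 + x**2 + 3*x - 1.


||u||_{H^1}^2 = 634250/21

The H^1 norm (squared) on an interval (0, L) is
  ||u||_{H^1}^2 = ∫_0^L u(x)^2 dx + ∫_0^L u'(x)^2 dx.
Compute u'(x) = 3*x**2 + 2*x + 3.
Then u(x)^2 = x**6 + 2*x**5 + 7*x**4 + 4*x**3 + 7*x**2 - 6*x + 1 and u'(x)^2 = 9*x**4 + 12*x**3 + 22*x**2 + 12*x + 9.
Integrate each monomial from 0 to 5 using ∫_0^5 c·x^n dx = c·5^(n+1)/(n+1):
  ∫_0^5 u(x)^2 dx = ∫_0^5 (x^6 + 2*x^5 + 7*x^4 + 4*x^3 + 7*x^2 - 6*x + 1) dx. Term by term:
    ∫_0^5 x^6 dx = 78125/7;  ∫_0^5 2*x^5 dx = 15625/3;  ∫_0^5 7*x^4 dx = 4375;
    ∫_0^5 4*x^3 dx = 625;  ∫_0^5 7*x^2 dx = 875/3;  ∫_0^5 -6*x dx = -75;
    ∫_0^5 1 dx = 5.
  Sum: 78125/7 + 15625/3 + 4375 + 625 + 875/3 − 75 + 5 = 151135/7.
  ∫_0^5 u'(x)^2 dx = ∫_0^5 (9*x^4 + 12*x^3 + 22*x^2 + 12*x + 9) dx. Term by term:
    ∫_0^5 9*x^4 dx = 5625;  ∫_0^5 12*x^3 dx = 1875;  ∫_0^5 22*x^2 dx = 2750/3;
    ∫_0^5 12*x dx = 150;  ∫_0^5 9 dx = 45.
  Sum: 5625 + 1875 + 2750/3 + 150 + 45 = 25835/3.
Adding: ||u||_{H^1}^2 = 151135/7 + 25835/3 = 634250/21.


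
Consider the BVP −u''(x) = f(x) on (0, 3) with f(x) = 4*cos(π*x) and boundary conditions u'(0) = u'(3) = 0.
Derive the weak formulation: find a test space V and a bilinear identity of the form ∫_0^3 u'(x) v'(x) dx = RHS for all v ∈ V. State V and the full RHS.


V = H^1(0, 3) (no boundary constraint on v; u is determined up to an additive constant); weak form: ∫_0^3 u'v' dx = ∫_0^3 (4*cos(π*x)) v dx for all v ∈ V.

Multiply both sides by a test function v and integrate from 0 to 3:
  ∫_0^3 −u''(x) v(x) dx = ∫_0^3 f(x) v(x) dx.
Integrate the LHS by parts once:
  ∫_0^3 −u'' v dx = −[u'(x) v(x)]_0^3 + ∫_0^3 u'(x) v'(x) dx.
Thus ∫_0^3 u'(x) v'(x) dx = ∫_0^3 f(x) v(x) dx + [u'(x) v(x)]_0^3.
Choose V so that boundary terms are either known or forced to vanish.
u has homogeneous Neumann: u'(0) = u'(3) = 0. So [u' v]_0^3 = 0·v(3) − 0·v(0) = 0 for any v; take V = H^1(0, 3).
Weak formulation: find u (satisfying any essential BC) such that ∫_0^3 u'(x) v'(x) dx = ∫_0^3 f v dx for all v ∈ V (homogeneous Neumann, so boundary terms vanish).
Substituting f(x) = 4*cos(π*x), the right-hand side is ∫_0^3 (4*cos(π*x)) v dx.
Compatibility check (pure Neumann): taking v ≡ 1 ∈ V gives 0 = ∫_0^3 f dx + (0) − (0), i.e. ∫_0^3 f dx must equal u'(0) − u'(3) = 0. Indeed ∫_0^3 (4*cos(π*x)) dx = 0, so the data are compatible. The solution is then unique only up to an additive constant (fix it e.g. by requiring ∫_0^3 u dx = 0).


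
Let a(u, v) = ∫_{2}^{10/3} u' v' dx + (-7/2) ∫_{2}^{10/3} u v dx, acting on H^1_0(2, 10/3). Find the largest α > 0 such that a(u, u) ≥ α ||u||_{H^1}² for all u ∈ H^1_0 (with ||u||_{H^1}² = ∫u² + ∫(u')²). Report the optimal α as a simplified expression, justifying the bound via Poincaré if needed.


α = (-56 + 9*π^2)/(16 + 9*π^2)

Coercivity of a(·,·) on H^1_0(2, 10/3) means a(u, u) ≥ α ||u||_{H^1}² for every u ∈ H^1_0.
The interval has length L = 4/3, and Poincaré/coercivity depend only on L. Here a(u, u) = ∫(u')² + (-7/2)·∫u².
Here c = -7/2 < 0 with |c| < (π/L)² = 9*π^2/16, so coercivity still holds. The condition a(u,u) ≥ α||u||_{H^1}² reads (1−α)∫(u')² ≥ (α−c)∫u². Any admissible α is ≤ 1 (rapidly oscillating u have ∫u²/∫(u')² → 0), and α = 1 would force 0 ≥ (1−c)∫u², impossible since c < 1; so 1−α > 0. By the sharp Poincaré inequality on H^1_0 of an interval of length L, ∫(u')² ≥ (π/L)²∫u² with equality for the first sine mode sin(π(x−x₀)/L) (x₀ the left endpoint), so the inequality holds for all u iff (1−α)(π/L)² ≥ α − c, i.e. α ≤ ((π/L)² + c)/((π/L)² + 1) = (1 + c(L/π)²)/(1 + (L/π)²). (Direct route, valid since c ≤ 0: Poincaré gives c∫u² ≥ c(L/π)²∫(u')², so a(u,u) ≥ (1 + c(L/π)²)∫(u')², while ||u||_{H^1}² ≤ (1 + (L/π)²)∫(u')²; dividing yields the same α.) With (π/L)² = 9*π^2/16 and c = -7/2, the largest admissible constant is α = ((π/L)² + c)/((π/L)² + 1).
Simplifying, α = (-56 + 9*π^2)/(16 + 9*π^2).


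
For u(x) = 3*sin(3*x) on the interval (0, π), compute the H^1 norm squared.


||u||_{H^1(0,π)}^2 = 45*π

u'(x) = 9*cos(3*x).
Expand u² and (u')² and integrate term by term on (0, π), using: for integers n ≥ 1, ∫_0^π sin²(nx) dx = ∫_0^π cos²(nx) dx = π/2; for n ≠ n', ∫_0^π sin(nx)sin(n'x) dx = ∫_0^π cos(nx)cos(n'x) dx = 0; and by product-to-sum, ∫_0^π sin(nx)cos(n'x) dx = ½∫_0^π [sin((n+n')x) + sin((n−n')x)] dx, which is 0 when n+n' is even and 2n/(n²−n'²) when n+n' is odd (it need not vanish on (0, π)).
  u² squared terms: (3)²·∫sin(3x)² dx = 9·π/2 = 9*π/2.
  So ∫_0^π u² dx = 9*π/2.
  (u')² squared terms: (9)²·∫cos(3x)² dx = 81·π/2 = 81*π/2.
  So ∫_0^π (u')² dx = 81*π/2.
||u||_{H^1}^2 = (9*π/2) + (81*π/2) = 45*π.


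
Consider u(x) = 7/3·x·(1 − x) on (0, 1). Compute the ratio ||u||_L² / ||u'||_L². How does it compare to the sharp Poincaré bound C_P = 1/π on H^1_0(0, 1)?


||u||_L² / ||u'||_L² = sqrt(10)/10 < C_P = 1/π.

u(x) = 7/3·x·(1 − x), so u'(x) = 7/3 - 14*x/3.
u(x) = 7/3·x·(1 − x) vanishes at x = 0 and x = 1, so u ∈ H^1_0(0, 1). Differentiate via the product rule and integrate the resulting polynomials term by term.
  ∫_0^1 u² dx = ∫_0^1 (49*x^4/9 - 98*x^3/9 + 49*x^2/9) dx. Term by term:
    ∫_0^1 49*x^4/9 dx = 49/45;  ∫_0^1 -98*x^3/9 dx = -49/18;  ∫_0^1 49*x^2/9 dx = 49/27.
  Sum: 49/45 − 49/18 + 49/27 = 49/270.
  ∫_0^1 (u')² dx = ∫_0^1 (196*x^2/9 - 196*x/9 + 49/9) dx. Term by term:
    ∫_0^1 196*x^2/9 dx = 196/27;  ∫_0^1 -196*x/9 dx = -98/9;  ∫_0^1 49/9 dx = 49/9.
  Sum: 196/27 − 98/9 + 49/9 = 49/27.
∫_0^1 u² dx = 49/270, so ||u||_L² = 7*sqrt(30)/90.
∫_0^1 (u')² dx = 49/27, so ||u'||_L² = 7*sqrt(3)/9.
Ratio ||u||_L² / ||u'||_L² = sqrt(10)/10.
Sharp Poincaré constant on H^1_0(0, 1) is C_P = L/π = 1/π, achieved by sin(π·x).
A polynomial bump cannot attain the sharp Poincaré constant (only the first sine eigenfunction does), so the ratio is strictly less than C_P, consistent with ||u||_L² ≤ C_P ||u'||_L².


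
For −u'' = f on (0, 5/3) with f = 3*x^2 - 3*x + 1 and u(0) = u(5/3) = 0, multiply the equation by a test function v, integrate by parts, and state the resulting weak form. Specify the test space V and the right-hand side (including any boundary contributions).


V = H^1_0(0, 5/3) (so v(0) = v(5/3) = 0); weak form: ∫_0^5/3 u'v' dx = ∫_0^5/3 (3*x^2 - 3*x + 1) v dx for all v ∈ V.

Multiply both sides by a test function v and integrate from 0 to 5/3:
  ∫_0^5/3 −u''(x) v(x) dx = ∫_0^5/3 f(x) v(x) dx.
Integrate the LHS by parts once:
  ∫_0^5/3 −u'' v dx = −[u'(x) v(x)]_0^5/3 + ∫_0^5/3 u'(x) v'(x) dx.
Thus ∫_0^5/3 u'(x) v'(x) dx = ∫_0^5/3 f(x) v(x) dx + [u'(x) v(x)]_0^5/3.
Choose V so that boundary terms are either known or forced to vanish.
u is Dirichlet: u(0) = u(5/3) = 0. Let V = H^1_0(0, 5/3); then v(0) = v(5/3) = 0, and [u' v]_0^5/3 = 0.
Weak formulation: find u (satisfying any essential BC) such that ∫_0^5/3 u'(x) v'(x) dx = ∫_0^5/3 f v dx for all v ∈ V.
Substituting f(x) = 3*x^2 - 3*x + 1, the right-hand side is ∫_0^5/3 (3*x^2 - 3*x + 1) v dx.


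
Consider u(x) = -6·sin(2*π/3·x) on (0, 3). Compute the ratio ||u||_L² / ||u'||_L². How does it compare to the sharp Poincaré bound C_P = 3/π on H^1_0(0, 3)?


||u||_L² / ||u'||_L² = 3/(2*π) < C_P = 3/π.

u(x) = -6·sin(2*π/3·x), so u'(x) = -4*π*cos(2*π*x/3).
Writing u(x) = A·sin(kπx/L) with A = -6 and k = 2, use ∫_0^L sin²(kπx/L) dx = L/2 and ∫_0^L cos²(kπx/L) dx = L/2.
u² = 36·sin²(2*π/3·x) and (u')² = 16*π^2·cos²(2*π/3·x), and each of sin², cos² integrates to L/2 = 3/2 over (0, 3).
∫_0^3 u² dx = 54, so ||u||_L² = 3*sqrt(6).
∫_0^3 (u')² dx = 24*π^2, so ||u'||_L² = 2*sqrt(6)*π.
Ratio ||u||_L² / ||u'||_L² = 3/(2*π).
Sharp Poincaré constant on H^1_0(0, 3) is C_P = L/π = 3/π, achieved by sin(π/3·x).
This is the k = 2 harmonic; the ratio L/(kπ) is strictly less than C_P = L/π, consistent with the sharp inequality ||u||_L² ≤ C_P ||u'||_L².


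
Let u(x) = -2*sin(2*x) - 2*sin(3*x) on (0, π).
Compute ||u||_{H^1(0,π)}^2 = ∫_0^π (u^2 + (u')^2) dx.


||u||_{H^1(0,π)}^2 = 30*π

u'(x) = -4*cos(2*x) - 6*cos(3*x).
Expand u² and (u')² and integrate term by term on (0, π), using: for integers n ≥ 1, ∫_0^π sin²(nx) dx = ∫_0^π cos²(nx) dx = π/2; for n ≠ n', ∫_0^π sin(nx)sin(n'x) dx = ∫_0^π cos(nx)cos(n'x) dx = 0; and by product-to-sum, ∫_0^π sin(nx)cos(n'x) dx = ½∫_0^π [sin((n+n')x) + sin((n−n')x)] dx, which is 0 when n+n' is even and 2n/(n²−n'²) when n+n' is odd (it need not vanish on (0, π)).
  u² squared terms: (-2)²·∫sin(2x)² dx = 4·π/2 = 2*π;  (-2)²·∫sin(3x)² dx = 4·π/2 = 2*π.
  u² cross terms: 2·(-2)·(-2)·∫sin(2x)·sin(3x) dx = 8·(0) = 0.
  So ∫_0^π u² dx = 2*π + 2*π + 0 = 4*π.
  (u')² squared terms: (-6)²·∫cos(3x)² dx = 36·π/2 = 18*π;  (-4)²·∫cos(2x)² dx = 16·π/2 = 8*π.
  (u')² cross terms: 2·(-6)·(-4)·∫cos(3x)·cos(2x) dx = 48·(0) = 0.
  So ∫_0^π (u')² dx = 18*π + 8*π + 0 = 26*π.
||u||_{H^1}^2 = (4*π) + (26*π) = 30*π.


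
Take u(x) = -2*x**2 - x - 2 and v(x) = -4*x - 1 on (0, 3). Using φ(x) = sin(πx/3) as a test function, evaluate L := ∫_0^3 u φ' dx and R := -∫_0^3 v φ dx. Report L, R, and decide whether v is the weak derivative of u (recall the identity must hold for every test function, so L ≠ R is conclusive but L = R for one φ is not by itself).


LHS = 42/π, RHS = 42/π. Yes, v = u' weakly.

u(x) = -2*x**2 - x - 2, classical derivative u'(x) = -4*x - 1.
φ(x) = sin(πx/3), so φ'(x) = π*cos(π*x/3)/3.
Note φ(0) = φ(3) = 0, so the boundary term u·φ vanishes.
LHS = ∫_0^3 u(x) φ'(x) dx = ∫_0^3 (-2*π*x^2*cos(π*x/3)/3 - π*x*cos(π*x/3)/3 - 2*π*cos(π*x/3)/3) dx. Term by term:
  ∫_0^3 -2*π*cos(π*x/3)/3 dx = 0;  ∫_0^3 -2*π*x^2*cos(π*x/3)/3 dx = 36/π;  ∫_0^3 -π*x*cos(π*x/3)/3 dx = 6/π.
Sum: 0 + 36/π + 6/π = 42/π.
So LHS = 42/π.
∫_0^3 v(x) φ(x) dx = ∫_0^3 (-4*x*sin(π*x/3) - sin(π*x/3)) dx. Term by term:
  ∫_0^3 -sin(π*x/3) dx = -6/π;  ∫_0^3 -4*x*sin(π*x/3) dx = -36/π.
Sum: -6/π − 36/π = -42/π.
So RHS = -∫_0^3 v(x) φ(x) dx = 42/π.
LHS = RHS, so the identity holds for this test φ.
Moreover u is smooth here and v(x) = u'(x) = -4*x - 1 pointwise, so the identity holds for every test function. Hence v is the weak derivative of u.


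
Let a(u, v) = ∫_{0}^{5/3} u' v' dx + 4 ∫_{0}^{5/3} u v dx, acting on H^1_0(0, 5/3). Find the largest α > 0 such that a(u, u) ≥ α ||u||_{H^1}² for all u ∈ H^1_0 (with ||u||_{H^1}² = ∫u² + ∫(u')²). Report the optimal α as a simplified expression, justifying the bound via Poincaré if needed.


α = 1

Coercivity of a(·,·) on H^1_0(0, 5/3) means a(u, u) ≥ α ||u||_{H^1}² for every u ∈ H^1_0.
The interval has length L = 5/3, and Poincaré/coercivity depend only on L. Here a(u, u) = ∫(u')² + (4)·∫u².
Here c = 4 ≥ 1, so a(u,u) = ∫(u')² + c∫u² ≥ ∫(u')² + ∫u² = ||u||_{H^1}², i.e. α = 1 works. No larger α is possible: a(u,u) ≥ α||u||_{H^1}² means (1−α)∫(u')² ≥ (α−c)∫u², and for the modes u_n = sin(nπ(x−x₀)/L) (x₀ the left endpoint) one has ∫u_n²/∫(u_n')² = (L/(nπ))² → 0, so a(u_n,u_n)/||u_n||_{H^1}² → 1. Hence the optimal constant is α = 1.
Therefore α = 1.


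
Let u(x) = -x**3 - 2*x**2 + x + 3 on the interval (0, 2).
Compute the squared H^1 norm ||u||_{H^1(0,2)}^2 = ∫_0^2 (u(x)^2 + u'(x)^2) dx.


||u||_{H^1}^2 = 7024/35

The H^1 norm (squared) on an interval (0, L) is
  ||u||_{H^1}^2 = ∫_0^L u(x)^2 dx + ∫_0^L u'(x)^2 dx.
Compute u'(x) = -3*x**2 - 4*x + 1.
Then u(x)^2 = x**6 + 4*x**5 + 2*x**4 - 10*x**3 - 11*x**2 + 6*x + 9 and u'(x)^2 = 9*x**4 + 24*x**3 + 10*x**2 - 8*x + 1.
Integrate each monomial from 0 to 2 using ∫_0^2 c·x^n dx = c·2^(n+1)/(n+1):
  ∫_0^2 u(x)^2 dx = ∫_0^2 (x^6 + 4*x^5 + 2*x^4 - 10*x^3 - 11*x^2 + 6*x + 9) dx. Term by term:
    ∫_0^2 x^6 dx = 128/7;  ∫_0^2 4*x^5 dx = 128/3;  ∫_0^2 2*x^4 dx = 64/5;
    ∫_0^2 -10*x^3 dx = -40;  ∫_0^2 -11*x^2 dx = -88/3;  ∫_0^2 6*x dx = 12;
    ∫_0^2 9 dx = 18.
  Sum: 128/7 + 128/3 + 64/5 − 40 − 88/3 + 12 + 18 = 3614/105.
  ∫_0^2 u'(x)^2 dx = ∫_0^2 (9*x^4 + 24*x^3 + 10*x^2 - 8*x + 1) dx. Term by term:
    ∫_0^2 9*x^4 dx = 288/5;  ∫_0^2 24*x^3 dx = 96;  ∫_0^2 10*x^2 dx = 80/3;
    ∫_0^2 -8*x dx = -16;  ∫_0^2 1 dx = 2.
  Sum: 288/5 + 96 + 80/3 − 16 + 2 = 2494/15.
Adding: ||u||_{H^1}^2 = 3614/105 + 2494/15 = 7024/35.
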